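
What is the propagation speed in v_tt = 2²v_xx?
Speed = 2. Information travels along characteristics x = x₀ ± 2t.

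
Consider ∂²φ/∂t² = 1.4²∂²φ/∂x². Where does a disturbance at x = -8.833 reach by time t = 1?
Domain of influence: [-10.233, -7.433]. Data at x = -8.833 spreads outward at speed 1.4.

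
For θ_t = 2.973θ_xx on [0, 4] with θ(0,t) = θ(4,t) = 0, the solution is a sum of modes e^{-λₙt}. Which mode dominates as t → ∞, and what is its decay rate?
Eigenvalues: λₙ = 2.973n²π²/4².
First three modes:
  n=1: λ₁ = 2.973π²/4² ≈ 1.834
  n=2: λ₂ = 11.892π²/4² ≈ 7.336 (4× faster decay)
  n=3: λ₃ = 26.757π²/4² ≈ 16.505 (9× faster decay)
As t → ∞, higher modes decay exponentially faster. The n=1 mode dominates: θ ~ c₁ sin(πx/4) e^{-λ₁t}.
Decay rate: λ₁ = 2.973π²/4² ≈ 1.834.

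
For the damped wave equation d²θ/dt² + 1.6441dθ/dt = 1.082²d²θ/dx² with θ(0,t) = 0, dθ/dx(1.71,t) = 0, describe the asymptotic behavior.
θ → 0. Damping (γ=1.6441) dissipates energy; oscillations decay exponentially.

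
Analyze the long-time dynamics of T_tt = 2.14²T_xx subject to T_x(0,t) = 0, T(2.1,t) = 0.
Long-time behavior: T oscillates (no decay). Energy is conserved; the solution oscillates indefinitely as standing waves.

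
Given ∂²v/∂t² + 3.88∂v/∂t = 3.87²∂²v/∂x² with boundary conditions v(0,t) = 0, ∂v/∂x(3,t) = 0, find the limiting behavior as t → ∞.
v → 0. Damping (γ=3.88) dissipates energy; oscillations decay exponentially.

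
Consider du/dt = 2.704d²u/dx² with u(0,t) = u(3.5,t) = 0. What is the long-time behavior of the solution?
As t → ∞, u → 0. Heat diffuses out through both boundaries.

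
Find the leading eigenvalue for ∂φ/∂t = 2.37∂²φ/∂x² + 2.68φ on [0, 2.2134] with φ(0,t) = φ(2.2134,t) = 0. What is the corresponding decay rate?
Eigenvalues: λₙ = 2.37n²π²/2.2134² - 2.68.
First three modes:
  n=1: λ₁ = 2.37π²/2.2134² - 2.68 ≈ 2.095
  n=2: λ₂ = 9.48π²/2.2134² - 2.68 ≈ 16.418
  n=3: λ₃ = 21.33π²/2.2134² - 2.68 ≈ 40.291
Since 2.37π²/2.2134² ≈ 4.775 > 2.68, all λₙ > 0.
The n=1 mode decays slowest → dominates as t → ∞.
Asymptotic: φ ~ c₁ sin(πx/2.2134) e^{-λ₁t} with decay rate λ₁ ≈ 2.095.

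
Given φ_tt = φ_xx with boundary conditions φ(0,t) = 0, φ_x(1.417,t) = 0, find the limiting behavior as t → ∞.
φ oscillates (no decay). Energy is conserved; the solution oscillates indefinitely as standing waves.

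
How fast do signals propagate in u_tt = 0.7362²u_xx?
Speed = 0.7362. Information travels along characteristics x = x₀ ± 0.7362t.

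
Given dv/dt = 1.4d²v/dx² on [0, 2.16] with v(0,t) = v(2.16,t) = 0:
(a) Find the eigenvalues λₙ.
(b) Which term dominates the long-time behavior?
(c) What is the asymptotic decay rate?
Eigenvalues: λₙ = 1.4n²π²/2.16².
First three modes:
  n=1: λ₁ = 1.4π²/2.16² ≈ 2.962
  n=2: λ₂ = 5.6π²/2.16² ≈ 11.846 (4× faster decay)
  n=3: λ₃ = 12.6π²/2.16² ≈ 26.654 (9× faster decay)
As t → ∞, higher modes decay exponentially faster. The n=1 mode dominates: v ~ c₁ sin(πx/2.16) e^{-λ₁t}.
Decay rate: λ₁ = 1.4π²/2.16² ≈ 2.962.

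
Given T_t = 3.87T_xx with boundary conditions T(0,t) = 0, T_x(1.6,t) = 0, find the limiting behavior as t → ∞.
T → 0. Heat escapes through the Dirichlet boundary.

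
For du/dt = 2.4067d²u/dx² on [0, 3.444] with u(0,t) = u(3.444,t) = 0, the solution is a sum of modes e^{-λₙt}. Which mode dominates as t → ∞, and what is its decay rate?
Eigenvalues: λₙ = 2.4067n²π²/3.444².
First three modes:
  n=1: λ₁ = 2.4067π²/3.444² ≈ 2.003
  n=2: λ₂ = 9.6268π²/3.444² ≈ 8.01 (4× faster decay)
  n=3: λ₃ = 21.6603π²/3.444² ≈ 18.023 (9× faster decay)
As t → ∞, higher modes decay exponentially faster. The n=1 mode dominates: u ~ c₁ sin(πx/3.444) e^{-λ₁t}.
Decay rate: λ₁ = 2.4067π²/3.444² ≈ 2.003.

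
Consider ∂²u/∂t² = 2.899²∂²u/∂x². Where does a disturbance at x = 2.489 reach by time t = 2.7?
Domain of influence: [-5.3383, 10.3163]. Data at x = 2.489 spreads outward at speed 2.899.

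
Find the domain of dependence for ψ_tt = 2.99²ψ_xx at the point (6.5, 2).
Domain of dependence: [0.52, 12.48]. Signals travel at speed 2.99, so data within |x - 6.5| ≤ 2.99·2 = 5.98 can reach the point.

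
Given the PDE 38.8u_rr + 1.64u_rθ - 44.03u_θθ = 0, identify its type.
The second-order coefficients are A = 38.8, B = 1.64, C = -44.03. Since B² - 4AC = 6836.1456 > 0, this is a hyperbolic PDE.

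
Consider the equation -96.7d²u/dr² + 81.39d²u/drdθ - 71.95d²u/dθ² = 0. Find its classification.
Elliptic. (A = -96.7, B = 81.39, C = -71.95 gives B² - 4AC = -21205.9279.)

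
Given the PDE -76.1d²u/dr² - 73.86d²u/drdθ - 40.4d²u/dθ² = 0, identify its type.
The second-order coefficients are A = -76.1, B = -73.86, C = -40.4. Since B² - 4AC = -6842.4604 < 0, this is an elliptic PDE.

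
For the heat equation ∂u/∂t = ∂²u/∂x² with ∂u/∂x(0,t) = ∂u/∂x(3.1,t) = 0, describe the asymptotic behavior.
u → constant (steady state). Heat is conserved (no flux at boundaries); solution approaches the spatial average.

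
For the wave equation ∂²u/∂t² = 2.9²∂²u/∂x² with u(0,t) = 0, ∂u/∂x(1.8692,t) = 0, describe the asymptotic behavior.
u oscillates (no decay). Energy is conserved; the solution oscillates indefinitely as standing waves.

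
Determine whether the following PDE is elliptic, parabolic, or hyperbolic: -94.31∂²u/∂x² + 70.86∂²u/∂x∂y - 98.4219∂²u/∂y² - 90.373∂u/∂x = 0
Coefficients: A = -94.31, B = 70.86, C = -98.4219. B² - 4AC = -32107.537956, which is negative, so the equation is elliptic.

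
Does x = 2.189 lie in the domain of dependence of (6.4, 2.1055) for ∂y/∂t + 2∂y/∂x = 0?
Yes. The characteristic through (6.4, 2.1055) passes through x = 2.189.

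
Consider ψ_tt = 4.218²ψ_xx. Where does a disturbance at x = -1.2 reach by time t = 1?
Domain of influence: [-5.418, 3.018]. Data at x = -1.2 spreads outward at speed 4.218.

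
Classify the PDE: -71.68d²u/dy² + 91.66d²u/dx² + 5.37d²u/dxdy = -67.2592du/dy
Rewriting in standard form: 91.66d²u/dx² + 5.37d²u/dxdy - 71.68d²u/dy² + 67.2592du/dy = 0. A = 91.66, B = 5.37, C = -71.68. Discriminant B² - 4AC = 26309.5921. Since 26309.5921 > 0, hyperbolic.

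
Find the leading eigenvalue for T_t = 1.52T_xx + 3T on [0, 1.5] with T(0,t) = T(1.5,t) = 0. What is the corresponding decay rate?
Eigenvalues: λₙ = 1.52n²π²/1.5² - 3.
First three modes:
  n=1: λ₁ = 1.52π²/1.5² - 3 ≈ 3.667
  n=2: λ₂ = 6.08π²/1.5² - 3 ≈ 23.67
  n=3: λ₃ = 13.68π²/1.5² - 3 ≈ 57.007
Since 1.52π²/1.5² ≈ 6.667 > 3, all λₙ > 0.
The n=1 mode decays slowest → dominates as t → ∞.
Asymptotic: T ~ c₁ sin(πx/1.5) e^{-λ₁t} with decay rate λ₁ ≈ 3.667.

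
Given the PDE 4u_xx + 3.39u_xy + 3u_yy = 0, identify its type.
The second-order coefficients are A = 4, B = 3.39, C = 3. Since B² - 4AC = -36.5079 < 0, this is an elliptic PDE.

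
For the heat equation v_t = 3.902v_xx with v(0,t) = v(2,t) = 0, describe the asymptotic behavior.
v → 0. Heat diffuses out through both boundaries.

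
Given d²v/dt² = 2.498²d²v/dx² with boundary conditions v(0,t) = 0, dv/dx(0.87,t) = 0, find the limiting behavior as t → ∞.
v oscillates (no decay). Energy is conserved; the solution oscillates indefinitely as standing waves.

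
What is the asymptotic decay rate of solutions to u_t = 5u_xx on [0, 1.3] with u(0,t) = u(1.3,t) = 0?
Eigenvalues: λₙ = 5n²π²/1.3².
First three modes:
  n=1: λ₁ = 5π²/1.3² ≈ 29.2
  n=2: λ₂ = 20π²/1.3² ≈ 116.8 (4× faster decay)
  n=3: λ₃ = 45π²/1.3² ≈ 262.8 (9× faster decay)
As t → ∞, higher modes decay exponentially faster. The n=1 mode dominates: u ~ c₁ sin(πx/1.3) e^{-λ₁t}.
Decay rate: λ₁ = 5π²/1.3² ≈ 29.2.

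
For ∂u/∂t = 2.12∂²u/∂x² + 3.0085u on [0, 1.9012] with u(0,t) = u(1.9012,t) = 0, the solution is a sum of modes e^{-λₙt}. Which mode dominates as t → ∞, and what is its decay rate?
Eigenvalues: λₙ = 2.12n²π²/1.9012² - 3.0085.
First three modes:
  n=1: λ₁ = 2.12π²/1.9012² - 3.0085 ≈ 2.78
  n=2: λ₂ = 8.48π²/1.9012² - 3.0085 ≈ 20.146
  n=3: λ₃ = 19.08π²/1.9012² - 3.0085 ≈ 49.09
Since 2.12π²/1.9012² ≈ 5.789 > 3.0085, all λₙ > 0.
The n=1 mode decays slowest → dominates as t → ∞.
Asymptotic: u ~ c₁ sin(πx/1.9012) e^{-λ₁t} with decay rate λ₁ ≈ 2.78.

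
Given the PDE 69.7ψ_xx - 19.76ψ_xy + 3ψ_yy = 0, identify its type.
The second-order coefficients are A = 69.7, B = -19.76, C = 3. Since B² - 4AC = -445.9424 < 0, this is an elliptic PDE.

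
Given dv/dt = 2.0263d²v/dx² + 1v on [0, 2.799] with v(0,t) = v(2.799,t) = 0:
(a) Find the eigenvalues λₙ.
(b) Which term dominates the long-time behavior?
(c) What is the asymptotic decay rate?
Eigenvalues: λₙ = 2.0263n²π²/2.799² - 1.
First three modes:
  n=1: λ₁ = 2.0263π²/2.799² - 1 ≈ 1.553
  n=2: λ₂ = 8.1052π²/2.799² - 1 ≈ 9.211
  n=3: λ₃ = 18.2367π²/2.799² - 1 ≈ 21.974
Since 2.0263π²/2.799² ≈ 2.553 > 1, all λₙ > 0.
The n=1 mode decays slowest → dominates as t → ∞.
Asymptotic: v ~ c₁ sin(πx/2.799) e^{-λ₁t} with decay rate λ₁ ≈ 1.553.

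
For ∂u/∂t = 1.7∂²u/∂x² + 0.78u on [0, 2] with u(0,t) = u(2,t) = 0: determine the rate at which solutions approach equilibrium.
Eigenvalues: λₙ = 1.7n²π²/2² - 0.78.
First three modes:
  n=1: λ₁ = 1.7π²/2² - 0.78 ≈ 3.415
  n=2: λ₂ = 6.8π²/2² - 0.78 ≈ 15.998
  n=3: λ₃ = 15.3π²/2² - 0.78 ≈ 36.971
Since 1.7π²/2² ≈ 4.195 > 0.78, all λₙ > 0.
The n=1 mode decays slowest → dominates as t → ∞.
Asymptotic: u ~ c₁ sin(πx/2) e^{-λ₁t} with decay rate λ₁ ≈ 3.415.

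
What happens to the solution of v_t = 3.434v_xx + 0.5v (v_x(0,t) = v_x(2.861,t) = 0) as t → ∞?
v grows unboundedly. With Neumann BCs the constant mode has diffusion eigenvalue 0, so any r > 0 makes it grow like e^(0.5t); solution grows exponentially.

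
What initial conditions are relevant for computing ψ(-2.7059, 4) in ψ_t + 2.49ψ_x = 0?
A single point: x = -12.6659. The characteristic through (-2.7059, 4) is x - 2.49t = const, so x = -2.7059 - 2.49·4 = -12.6659.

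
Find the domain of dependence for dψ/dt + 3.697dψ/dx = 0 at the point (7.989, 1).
A single point: x = 4.292. The characteristic through (7.989, 1) is x - 3.697t = const, so x = 7.989 - 3.697·1 = 4.292.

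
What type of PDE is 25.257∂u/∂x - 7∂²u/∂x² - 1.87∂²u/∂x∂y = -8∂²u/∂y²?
Rewriting in standard form: -7∂²u/∂x² - 1.87∂²u/∂x∂y + 8∂²u/∂y² + 25.257∂u/∂x = 0. With A = -7, B = -1.87, C = 8, the discriminant is 227.4969. This is a hyperbolic PDE.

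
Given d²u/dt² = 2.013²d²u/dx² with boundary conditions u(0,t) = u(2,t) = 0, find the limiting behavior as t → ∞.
u oscillates (no decay). Energy is conserved; the solution oscillates indefinitely as standing waves.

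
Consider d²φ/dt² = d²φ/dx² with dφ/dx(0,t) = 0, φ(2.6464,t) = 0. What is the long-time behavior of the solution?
As t → ∞, φ oscillates (no decay). Energy is conserved; the solution oscillates indefinitely as standing waves.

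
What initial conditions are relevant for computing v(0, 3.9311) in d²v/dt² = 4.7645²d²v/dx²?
Domain of dependence: [-18.72972595, 18.72972595]. Signals travel at speed 4.7645, so data within |x - 0| ≤ 4.7645·3.9311 = 18.72972595 can reach the point.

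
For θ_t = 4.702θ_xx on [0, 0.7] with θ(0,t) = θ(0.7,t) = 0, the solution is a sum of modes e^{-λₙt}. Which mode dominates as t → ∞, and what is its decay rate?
Eigenvalues: λₙ = 4.702n²π²/0.7².
First three modes:
  n=1: λ₁ = 4.702π²/0.7² ≈ 94.708
  n=2: λ₂ = 18.808π²/0.7² ≈ 378.832 (4× faster decay)
  n=3: λ₃ = 42.318π²/0.7² ≈ 852.371 (9× faster decay)
As t → ∞, higher modes decay exponentially faster. The n=1 mode dominates: θ ~ c₁ sin(πx/0.7) e^{-λ₁t}.
Decay rate: λ₁ = 4.702π²/0.7² ≈ 94.708.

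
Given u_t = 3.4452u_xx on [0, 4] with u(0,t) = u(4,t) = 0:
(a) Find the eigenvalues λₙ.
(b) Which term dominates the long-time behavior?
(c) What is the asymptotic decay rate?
Eigenvalues: λₙ = 3.4452n²π²/4².
First three modes:
  n=1: λ₁ = 3.4452π²/4² ≈ 2.125
  n=2: λ₂ = 13.7808π²/4² ≈ 8.501 (4× faster decay)
  n=3: λ₃ = 31.0068π²/4² ≈ 19.127 (9× faster decay)
As t → ∞, higher modes decay exponentially faster. The n=1 mode dominates: u ~ c₁ sin(πx/4) e^{-λ₁t}.
Decay rate: λ₁ = 3.4452π²/4² ≈ 2.125.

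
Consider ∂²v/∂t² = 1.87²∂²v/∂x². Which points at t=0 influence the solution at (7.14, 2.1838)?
Domain of dependence: [3.056294, 11.223706]. Signals travel at speed 1.87, so data within |x - 7.14| ≤ 1.87·2.1838 = 4.083706 can reach the point.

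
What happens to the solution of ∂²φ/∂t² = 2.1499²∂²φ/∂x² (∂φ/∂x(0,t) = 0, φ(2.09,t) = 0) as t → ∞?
φ oscillates (no decay). Energy is conserved; the solution oscillates indefinitely as standing waves.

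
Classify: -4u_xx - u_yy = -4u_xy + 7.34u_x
Rewriting in standard form: -4u_xx + 4u_xy - u_yy - 7.34u_x = 0. Parabolic (discriminant = 0).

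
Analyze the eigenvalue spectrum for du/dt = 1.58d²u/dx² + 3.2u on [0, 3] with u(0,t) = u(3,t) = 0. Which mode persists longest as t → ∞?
Eigenvalues: λₙ = 1.58n²π²/3² - 3.2.
First three modes:
  n=1: λ₁ = 1.58π²/3² - 3.2 ≈ -1.467
  n=2: λ₂ = 6.32π²/3² - 3.2 ≈ 3.731
  n=3: λ₃ = 14.22π²/3² - 3.2 ≈ 12.394
Since 1.58π²/3² ≈ 1.733 < 3.2, λ₁ < 0.
The n=1 mode grows fastest (−λₙ is largest for n=1) → dominates.
Asymptotic: u ~ c₁ sin(πx/3) e^{1.467t} (exponential growth at rate −λ₁ ≈ 1.467).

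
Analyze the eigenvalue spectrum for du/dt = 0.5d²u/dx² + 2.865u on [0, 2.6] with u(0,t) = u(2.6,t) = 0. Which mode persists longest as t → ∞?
Eigenvalues: λₙ = 0.5n²π²/2.6² - 2.865.
First three modes:
  n=1: λ₁ = 0.5π²/2.6² - 2.865 ≈ -2.135
  n=2: λ₂ = 2π²/2.6² - 2.865 ≈ 0.055
  n=3: λ₃ = 4.5π²/2.6² - 2.865 ≈ 3.705
Since 0.5π²/2.6² ≈ 0.73 < 2.865, λ₁ < 0.
The n=1 mode grows fastest (−λₙ is largest for n=1) → dominates.
Asymptotic: u ~ c₁ sin(πx/2.6) e^{2.135t} (exponential growth at rate −λ₁ ≈ 2.135).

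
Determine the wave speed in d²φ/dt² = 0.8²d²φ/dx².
Speed = 0.8. Information travels along characteristics x = x₀ ± 0.8t.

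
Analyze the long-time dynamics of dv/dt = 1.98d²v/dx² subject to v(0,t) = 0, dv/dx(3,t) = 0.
Long-time behavior: v → 0. Heat escapes through the Dirichlet boundary.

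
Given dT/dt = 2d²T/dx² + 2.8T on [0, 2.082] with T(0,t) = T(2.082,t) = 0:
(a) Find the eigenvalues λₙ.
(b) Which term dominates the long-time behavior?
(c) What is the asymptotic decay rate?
Eigenvalues: λₙ = 2n²π²/2.082² - 2.8.
First three modes:
  n=1: λ₁ = 2π²/2.082² - 2.8 ≈ 1.754
  n=2: λ₂ = 8π²/2.082² - 2.8 ≈ 15.415
  n=3: λ₃ = 18π²/2.082² - 2.8 ≈ 38.184
Since 2π²/2.082² ≈ 4.554 > 2.8, all λₙ > 0.
The n=1 mode decays slowest → dominates as t → ∞.
Asymptotic: T ~ c₁ sin(πx/2.082) e^{-λ₁t} with decay rate λ₁ ≈ 1.754.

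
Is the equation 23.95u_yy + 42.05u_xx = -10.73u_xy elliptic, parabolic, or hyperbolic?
Rewriting in standard form: 42.05u_xx + 10.73u_xy + 23.95u_yy = 0. Computing B² - 4AC with A = 42.05, B = 10.73, C = 23.95: discriminant = -3913.2571 (negative). Answer: elliptic.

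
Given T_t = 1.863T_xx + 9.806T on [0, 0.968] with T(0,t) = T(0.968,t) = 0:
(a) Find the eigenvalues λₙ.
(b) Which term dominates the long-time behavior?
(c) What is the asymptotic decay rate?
Eigenvalues: λₙ = 1.863n²π²/0.968² - 9.806.
First three modes:
  n=1: λ₁ = 1.863π²/0.968² - 9.806 ≈ 9.817
  n=2: λ₂ = 7.452π²/0.968² - 9.806 ≈ 68.685
  n=3: λ₃ = 16.767π²/0.968² - 9.806 ≈ 166.8
Since 1.863π²/0.968² ≈ 19.623 > 9.806, all λₙ > 0.
The n=1 mode decays slowest → dominates as t → ∞.
Asymptotic: T ~ c₁ sin(πx/0.968) e^{-λ₁t} with decay rate λ₁ ≈ 9.817.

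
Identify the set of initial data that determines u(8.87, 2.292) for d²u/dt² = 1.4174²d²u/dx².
Domain of dependence: [5.6213192, 12.1186808]. Signals travel at speed 1.4174, so data within |x - 8.87| ≤ 1.4174·2.292 = 3.2486808 can reach the point.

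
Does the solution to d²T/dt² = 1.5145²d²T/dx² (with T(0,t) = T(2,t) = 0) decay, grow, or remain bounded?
T oscillates (no decay). Energy is conserved; the solution oscillates indefinitely as standing waves.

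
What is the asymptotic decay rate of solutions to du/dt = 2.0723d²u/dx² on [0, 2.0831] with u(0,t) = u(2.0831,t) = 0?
Eigenvalues: λₙ = 2.0723n²π²/2.0831².
First three modes:
  n=1: λ₁ = 2.0723π²/2.0831² ≈ 4.713
  n=2: λ₂ = 8.2892π²/2.0831² ≈ 18.854 (4× faster decay)
  n=3: λ₃ = 18.6507π²/2.0831² ≈ 42.42 (9× faster decay)
As t → ∞, higher modes decay exponentially faster. The n=1 mode dominates: u ~ c₁ sin(πx/2.0831) e^{-λ₁t}.
Decay rate: λ₁ = 2.0723π²/2.0831² ≈ 4.713.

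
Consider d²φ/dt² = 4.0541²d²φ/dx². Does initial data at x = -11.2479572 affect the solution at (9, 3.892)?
No. The domain of dependence is [-6.7785572, 24.7785572], and -11.2479572 is outside this interval.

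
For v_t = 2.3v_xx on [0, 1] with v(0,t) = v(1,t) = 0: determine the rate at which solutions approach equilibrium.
Eigenvalues: λₙ = 2.3n²π².
First three modes:
  n=1: λ₁ = 2.3π² ≈ 22.7
  n=2: λ₂ = 9.2π² ≈ 90.8 (4× faster decay)
  n=3: λ₃ = 20.7π² ≈ 204.301 (9× faster decay)
As t → ∞, higher modes decay exponentially faster. The n=1 mode dominates: v ~ c₁ sin(πx) e^{-λ₁t}.
Decay rate: λ₁ = 2.3π² ≈ 22.7.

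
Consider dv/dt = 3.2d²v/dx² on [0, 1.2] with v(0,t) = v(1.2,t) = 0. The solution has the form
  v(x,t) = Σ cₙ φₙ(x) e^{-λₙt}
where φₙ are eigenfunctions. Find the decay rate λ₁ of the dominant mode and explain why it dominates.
Eigenvalues: λₙ = 3.2n²π²/1.2².
First three modes:
  n=1: λ₁ = 3.2π²/1.2² ≈ 21.932
  n=2: λ₂ = 12.8π²/1.2² ≈ 87.73 (4× faster decay)
  n=3: λ₃ = 28.8π²/1.2² ≈ 197.392 (9× faster decay)
As t → ∞, higher modes decay exponentially faster. The n=1 mode dominates: v ~ c₁ sin(πx/1.2) e^{-λ₁t}.
Decay rate: λ₁ = 3.2π²/1.2² ≈ 21.932.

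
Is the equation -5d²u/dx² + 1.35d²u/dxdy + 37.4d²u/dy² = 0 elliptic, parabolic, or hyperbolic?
Computing B² - 4AC with A = -5, B = 1.35, C = 37.4: discriminant = 749.8225 (positive). Answer: hyperbolic.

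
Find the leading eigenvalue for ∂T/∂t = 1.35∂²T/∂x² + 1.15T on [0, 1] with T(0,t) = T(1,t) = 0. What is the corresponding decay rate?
Eigenvalues: λₙ = 1.35n²π²/1² - 1.15.
First three modes:
  n=1: λ₁ = 1.35π² - 1.15 ≈ 12.174
  n=2: λ₂ = 5.4π² - 1.15 ≈ 52.146
  n=3: λ₃ = 12.15π² - 1.15 ≈ 118.766
Since 1.35π² ≈ 13.324 > 1.15, all λₙ > 0.
The n=1 mode decays slowest → dominates as t → ∞.
Asymptotic: T ~ c₁ sin(πx/1) e^{-λ₁t} with decay rate λ₁ ≈ 12.174.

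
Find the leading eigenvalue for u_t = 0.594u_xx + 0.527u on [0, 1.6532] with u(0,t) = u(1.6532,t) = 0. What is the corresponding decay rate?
Eigenvalues: λₙ = 0.594n²π²/1.6532² - 0.527.
First three modes:
  n=1: λ₁ = 0.594π²/1.6532² - 0.527 ≈ 1.618
  n=2: λ₂ = 2.376π²/1.6532² - 0.527 ≈ 8.053
  n=3: λ₃ = 5.346π²/1.6532² - 0.527 ≈ 18.778
Since 0.594π²/1.6532² ≈ 2.145 > 0.527, all λₙ > 0.
The n=1 mode decays slowest → dominates as t → ∞.
Asymptotic: u ~ c₁ sin(πx/1.6532) e^{-λ₁t} with decay rate λ₁ ≈ 1.618.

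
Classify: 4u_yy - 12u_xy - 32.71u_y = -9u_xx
Rewriting in standard form: 9u_xx - 12u_xy + 4u_yy - 32.71u_y = 0. Parabolic (discriminant = 0).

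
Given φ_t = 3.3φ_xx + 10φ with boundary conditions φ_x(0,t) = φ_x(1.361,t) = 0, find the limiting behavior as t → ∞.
φ grows unboundedly. With Neumann BCs the constant mode has diffusion eigenvalue 0, so any r > 0 makes it grow like e^(10t); solution grows exponentially.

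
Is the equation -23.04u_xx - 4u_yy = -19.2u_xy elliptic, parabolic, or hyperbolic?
Rewriting in standard form: -23.04u_xx + 19.2u_xy - 4u_yy = 0. Computing B² - 4AC with A = -23.04, B = 19.2, C = -4: discriminant = 0 (zero). Answer: parabolic.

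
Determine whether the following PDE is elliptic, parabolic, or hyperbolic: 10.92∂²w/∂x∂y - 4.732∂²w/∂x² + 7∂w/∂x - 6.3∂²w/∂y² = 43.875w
Rewriting in standard form: -4.732∂²w/∂x² + 10.92∂²w/∂x∂y - 6.3∂²w/∂y² + 7∂w/∂x - 43.875w = 0. Coefficients: A = -4.732, B = 10.92, C = -6.3. B² - 4AC = 0, which is zero, so the equation is parabolic.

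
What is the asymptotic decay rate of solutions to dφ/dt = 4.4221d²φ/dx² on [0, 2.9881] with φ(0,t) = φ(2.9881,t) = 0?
Eigenvalues: λₙ = 4.4221n²π²/2.9881².
First three modes:
  n=1: λ₁ = 4.4221π²/2.9881² ≈ 4.888
  n=2: λ₂ = 17.6884π²/2.9881² ≈ 19.552 (4× faster decay)
  n=3: λ₃ = 39.7989π²/2.9881² ≈ 43.993 (9× faster decay)
As t → ∞, higher modes decay exponentially faster. The n=1 mode dominates: φ ~ c₁ sin(πx/2.9881) e^{-λ₁t}.
Decay rate: λ₁ = 4.4221π²/2.9881² ≈ 4.888.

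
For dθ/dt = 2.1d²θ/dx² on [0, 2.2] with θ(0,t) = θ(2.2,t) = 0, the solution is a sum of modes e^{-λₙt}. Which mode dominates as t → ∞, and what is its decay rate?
Eigenvalues: λₙ = 2.1n²π²/2.2².
First three modes:
  n=1: λ₁ = 2.1π²/2.2² ≈ 4.282
  n=2: λ₂ = 8.4π²/2.2² ≈ 17.129 (4× faster decay)
  n=3: λ₃ = 18.9π²/2.2² ≈ 38.54 (9× faster decay)
As t → ∞, higher modes decay exponentially faster. The n=1 mode dominates: θ ~ c₁ sin(πx/2.2) e^{-λ₁t}.
Decay rate: λ₁ = 2.1π²/2.2² ≈ 4.282.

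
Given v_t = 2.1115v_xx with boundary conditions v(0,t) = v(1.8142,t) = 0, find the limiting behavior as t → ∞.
v → 0. Heat diffuses out through both boundaries.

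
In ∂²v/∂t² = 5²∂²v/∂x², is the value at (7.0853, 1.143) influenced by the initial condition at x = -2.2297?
No. The domain of dependence is [1.3703, 12.8003], and -2.2297 is outside this interval.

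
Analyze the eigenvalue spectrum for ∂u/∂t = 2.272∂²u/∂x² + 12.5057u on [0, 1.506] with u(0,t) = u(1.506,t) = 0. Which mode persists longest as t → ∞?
Eigenvalues: λₙ = 2.272n²π²/1.506² - 12.5057.
First three modes:
  n=1: λ₁ = 2.272π²/1.506² - 12.5057 ≈ -2.619
  n=2: λ₂ = 9.088π²/1.506² - 12.5057 ≈ 27.042
  n=3: λ₃ = 20.448π²/1.506² - 12.5057 ≈ 76.476
Since 2.272π²/1.506² ≈ 9.887 < 12.5057, λ₁ < 0.
The n=1 mode grows fastest (−λₙ is largest for n=1) → dominates.
Asymptotic: u ~ c₁ sin(πx/1.506) e^{2.619t} (exponential growth at rate −λ₁ ≈ 2.619).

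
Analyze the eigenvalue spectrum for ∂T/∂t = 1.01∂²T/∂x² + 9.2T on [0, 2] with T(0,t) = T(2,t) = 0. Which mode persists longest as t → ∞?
Eigenvalues: λₙ = 1.01n²π²/2² - 9.2.
First three modes:
  n=1: λ₁ = 1.01π²/2² - 9.2 ≈ -6.708
  n=2: λ₂ = 4.04π²/2² - 9.2 ≈ 0.768
  n=3: λ₃ = 9.09π²/2² - 9.2 ≈ 13.229
Since 1.01π²/2² ≈ 2.492 < 9.2, λ₁ < 0.
The n=1 mode grows fastest (−λₙ is largest for n=1) → dominates.
Asymptotic: T ~ c₁ sin(πx/2) e^{6.708t} (exponential growth at rate −λ₁ ≈ 6.708).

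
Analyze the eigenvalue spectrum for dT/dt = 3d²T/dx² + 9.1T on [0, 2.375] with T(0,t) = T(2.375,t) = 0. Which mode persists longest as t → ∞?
Eigenvalues: λₙ = 3n²π²/2.375² - 9.1.
First three modes:
  n=1: λ₁ = 3π²/2.375² - 9.1 ≈ -3.851
  n=2: λ₂ = 12π²/2.375² - 9.1 ≈ 11.897
  n=3: λ₃ = 27π²/2.375² - 9.1 ≈ 38.143
Since 3π²/2.375² ≈ 5.249 < 9.1, λ₁ < 0.
The n=1 mode grows fastest (−λₙ is largest for n=1) → dominates.
Asymptotic: T ~ c₁ sin(πx/2.375) e^{3.851t} (exponential growth at rate −λ₁ ≈ 3.851).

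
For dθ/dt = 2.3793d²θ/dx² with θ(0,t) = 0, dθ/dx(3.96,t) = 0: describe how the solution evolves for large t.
θ → 0. Heat escapes through the Dirichlet boundary.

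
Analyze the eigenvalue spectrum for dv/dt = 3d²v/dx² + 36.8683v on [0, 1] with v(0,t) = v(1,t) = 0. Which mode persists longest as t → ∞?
Eigenvalues: λₙ = 3n²π²/1² - 36.8683.
First three modes:
  n=1: λ₁ = 3π² - 36.8683 ≈ -7.259
  n=2: λ₂ = 12π² - 36.8683 ≈ 81.567
  n=3: λ₃ = 27π² - 36.8683 ≈ 229.611
Since 3π² ≈ 29.609 < 36.8683, λ₁ < 0.
The n=1 mode grows fastest (−λₙ is largest for n=1) → dominates.
Asymptotic: v ~ c₁ sin(πx/1) e^{7.259t} (exponential growth at rate −λ₁ ≈ 7.259).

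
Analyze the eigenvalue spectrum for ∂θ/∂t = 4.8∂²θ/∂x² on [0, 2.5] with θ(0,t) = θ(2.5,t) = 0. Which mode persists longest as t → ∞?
Eigenvalues: λₙ = 4.8n²π²/2.5².
First three modes:
  n=1: λ₁ = 4.8π²/2.5² ≈ 7.58
  n=2: λ₂ = 19.2π²/2.5² ≈ 30.319 (4× faster decay)
  n=3: λ₃ = 43.2π²/2.5² ≈ 68.219 (9× faster decay)
As t → ∞, higher modes decay exponentially faster. The n=1 mode dominates: θ ~ c₁ sin(πx/2.5) e^{-λ₁t}.
Decay rate: λ₁ = 4.8π²/2.5² ≈ 7.58.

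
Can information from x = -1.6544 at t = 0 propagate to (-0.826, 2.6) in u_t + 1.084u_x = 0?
No. Only data at x = -3.6444 affects (-0.826, 2.6). Advection has one-way propagation along characteristics.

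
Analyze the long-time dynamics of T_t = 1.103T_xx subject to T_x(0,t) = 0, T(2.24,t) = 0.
Long-time behavior: T → 0. Heat escapes through the Dirichlet boundary.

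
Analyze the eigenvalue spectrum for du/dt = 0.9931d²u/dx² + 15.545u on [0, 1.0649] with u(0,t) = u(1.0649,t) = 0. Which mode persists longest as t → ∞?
Eigenvalues: λₙ = 0.9931n²π²/1.0649² - 15.545.
First three modes:
  n=1: λ₁ = 0.9931π²/1.0649² - 15.545 ≈ -6.902
  n=2: λ₂ = 3.9724π²/1.0649² - 15.545 ≈ 19.028
  n=3: λ₃ = 8.9379π²/1.0649² - 15.545 ≈ 62.244
Since 0.9931π²/1.0649² ≈ 8.643 < 15.545, λ₁ < 0.
The n=1 mode grows fastest (−λₙ is largest for n=1) → dominates.
Asymptotic: u ~ c₁ sin(πx/1.0649) e^{6.902t} (exponential growth at rate −λ₁ ≈ 6.902).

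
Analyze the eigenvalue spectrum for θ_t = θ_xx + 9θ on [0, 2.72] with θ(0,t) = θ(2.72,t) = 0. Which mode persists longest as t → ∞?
Eigenvalues: λₙ = n²π²/2.72² - 9.
First three modes:
  n=1: λ₁ = π²/2.72² - 9 ≈ -7.666
  n=2: λ₂ = 4π²/2.72² - 9 ≈ -3.664
  n=3: λ₃ = 9π²/2.72² - 9 ≈ 3.006
Since π²/2.72² ≈ 1.334 < 9, λ₁ < 0.
The n=1 mode grows fastest (−λₙ is largest for n=1) → dominates.
Asymptotic: θ ~ c₁ sin(πx/2.72) e^{7.666t} (exponential growth at rate −λ₁ ≈ 7.666).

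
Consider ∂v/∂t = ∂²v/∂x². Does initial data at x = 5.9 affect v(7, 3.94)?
Yes, for any finite x. The heat equation has infinite propagation speed, so all initial data affects all points at any t > 0.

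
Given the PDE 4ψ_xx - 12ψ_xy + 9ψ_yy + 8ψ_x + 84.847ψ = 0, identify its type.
The second-order coefficients are A = 4, B = -12, C = 9. Since B² - 4AC = 0 = 0, this is a parabolic PDE.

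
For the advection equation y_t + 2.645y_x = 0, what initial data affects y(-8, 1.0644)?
A single point: x = -10.815338. The characteristic through (-8, 1.0644) is x - 2.645t = const, so x = -8 - 2.645·1.0644 = -10.815338.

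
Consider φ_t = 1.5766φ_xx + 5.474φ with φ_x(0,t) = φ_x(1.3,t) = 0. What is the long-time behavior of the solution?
As t → ∞, φ grows unboundedly. With Neumann BCs the constant mode has diffusion eigenvalue 0, so any r > 0 makes it grow like e^(5.474t); solution grows exponentially.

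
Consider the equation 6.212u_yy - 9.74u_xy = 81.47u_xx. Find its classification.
Rewriting in standard form: -81.47u_xx - 9.74u_xy + 6.212u_yy = 0. Hyperbolic. (A = -81.47, B = -9.74, C = 6.212 gives B² - 4AC = 2119.23416.)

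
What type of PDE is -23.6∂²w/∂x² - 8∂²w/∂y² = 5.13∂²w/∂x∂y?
Rewriting in standard form: -23.6∂²w/∂x² - 5.13∂²w/∂x∂y - 8∂²w/∂y² = 0. With A = -23.6, B = -5.13, C = -8, the discriminant is -728.8831. This is an elliptic PDE.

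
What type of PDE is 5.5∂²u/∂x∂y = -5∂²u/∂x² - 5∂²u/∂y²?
Rewriting in standard form: 5∂²u/∂x² + 5.5∂²u/∂x∂y + 5∂²u/∂y² = 0. With A = 5, B = 5.5, C = 5, the discriminant is -69.75. This is an elliptic PDE.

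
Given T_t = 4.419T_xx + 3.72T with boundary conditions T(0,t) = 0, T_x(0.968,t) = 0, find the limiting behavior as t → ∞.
T → 0. Diffusion dominates reaction (r=3.72 < κπ²/(4L²)≈11.64); solution decays.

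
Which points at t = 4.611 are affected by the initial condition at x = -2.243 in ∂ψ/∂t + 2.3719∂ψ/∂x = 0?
At x = 8.6938309. The characteristic carries data from (-2.243, 0) to (8.6938309, 4.611).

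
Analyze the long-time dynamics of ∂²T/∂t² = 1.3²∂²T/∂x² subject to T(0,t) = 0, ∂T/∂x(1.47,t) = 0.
Long-time behavior: T oscillates (no decay). Energy is conserved; the solution oscillates indefinitely as standing waves.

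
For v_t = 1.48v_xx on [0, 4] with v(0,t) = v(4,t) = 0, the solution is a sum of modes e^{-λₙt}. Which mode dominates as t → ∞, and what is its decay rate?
Eigenvalues: λₙ = 1.48n²π²/4².
First three modes:
  n=1: λ₁ = 1.48π²/4² ≈ 0.913
  n=2: λ₂ = 5.92π²/4² ≈ 3.652 (4× faster decay)
  n=3: λ₃ = 13.32π²/4² ≈ 8.216 (9× faster decay)
As t → ∞, higher modes decay exponentially faster. The n=1 mode dominates: v ~ c₁ sin(πx/4) e^{-λ₁t}.
Decay rate: λ₁ = 1.48π²/4² ≈ 0.913.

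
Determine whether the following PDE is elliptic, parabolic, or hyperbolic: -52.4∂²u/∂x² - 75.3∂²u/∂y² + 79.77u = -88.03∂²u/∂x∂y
Rewriting in standard form: -52.4∂²u/∂x² + 88.03∂²u/∂x∂y - 75.3∂²u/∂y² + 79.77u = 0. Coefficients: A = -52.4, B = 88.03, C = -75.3. B² - 4AC = -8033.5991, which is negative, so the equation is elliptic.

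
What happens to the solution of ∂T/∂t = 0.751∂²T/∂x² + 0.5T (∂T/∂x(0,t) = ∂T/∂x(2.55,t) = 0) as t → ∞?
T grows unboundedly. With Neumann BCs the constant mode has diffusion eigenvalue 0, so any r > 0 makes it grow like e^(0.5t); solution grows exponentially.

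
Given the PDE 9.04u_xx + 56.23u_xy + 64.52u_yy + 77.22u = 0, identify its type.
The second-order coefficients are A = 9.04, B = 56.23, C = 64.52. Since B² - 4AC = 828.7697 > 0, this is a hyperbolic PDE.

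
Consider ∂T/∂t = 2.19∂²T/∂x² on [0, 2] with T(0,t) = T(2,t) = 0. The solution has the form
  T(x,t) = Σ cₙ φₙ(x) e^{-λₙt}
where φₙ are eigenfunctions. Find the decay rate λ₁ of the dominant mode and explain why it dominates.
Eigenvalues: λₙ = 2.19n²π²/2².
First three modes:
  n=1: λ₁ = 2.19π²/2² ≈ 5.404
  n=2: λ₂ = 8.76π²/2² ≈ 21.614 (4× faster decay)
  n=3: λ₃ = 19.71π²/2² ≈ 48.632 (9× faster decay)
As t → ∞, higher modes decay exponentially faster. The n=1 mode dominates: T ~ c₁ sin(πx/2) e^{-λ₁t}.
Decay rate: λ₁ = 2.19π²/2² ≈ 5.404.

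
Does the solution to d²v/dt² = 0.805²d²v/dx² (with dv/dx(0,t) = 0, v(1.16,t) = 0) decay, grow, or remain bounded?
v oscillates (no decay). Energy is conserved; the solution oscillates indefinitely as standing waves.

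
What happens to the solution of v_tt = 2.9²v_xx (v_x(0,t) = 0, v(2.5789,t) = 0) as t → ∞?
v oscillates (no decay). Energy is conserved; the solution oscillates indefinitely as standing waves.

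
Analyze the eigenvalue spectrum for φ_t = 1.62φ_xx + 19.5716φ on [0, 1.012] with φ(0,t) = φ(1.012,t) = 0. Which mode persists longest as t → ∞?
Eigenvalues: λₙ = 1.62n²π²/1.012² - 19.5716.
First three modes:
  n=1: λ₁ = 1.62π²/1.012² - 19.5716 ≈ -3.96
  n=2: λ₂ = 6.48π²/1.012² - 19.5716 ≈ 42.876
  n=3: λ₃ = 14.58π²/1.012² - 19.5716 ≈ 120.935
Since 1.62π²/1.012² ≈ 15.612 < 19.5716, λ₁ < 0.
The n=1 mode grows fastest (−λₙ is largest for n=1) → dominates.
Asymptotic: φ ~ c₁ sin(πx/1.012) e^{3.96t} (exponential growth at rate −λ₁ ≈ 3.96).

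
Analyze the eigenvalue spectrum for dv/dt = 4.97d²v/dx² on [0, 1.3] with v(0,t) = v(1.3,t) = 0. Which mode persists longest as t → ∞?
Eigenvalues: λₙ = 4.97n²π²/1.3².
First three modes:
  n=1: λ₁ = 4.97π²/1.3² ≈ 29.025
  n=2: λ₂ = 19.88π²/1.3² ≈ 116.099 (4× faster decay)
  n=3: λ₃ = 44.73π²/1.3² ≈ 261.223 (9× faster decay)
As t → ∞, higher modes decay exponentially faster. The n=1 mode dominates: v ~ c₁ sin(πx/1.3) e^{-λ₁t}.
Decay rate: λ₁ = 4.97π²/1.3² ≈ 29.025.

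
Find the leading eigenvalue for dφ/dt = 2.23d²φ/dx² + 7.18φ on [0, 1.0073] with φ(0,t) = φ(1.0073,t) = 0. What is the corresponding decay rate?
Eigenvalues: λₙ = 2.23n²π²/1.0073² - 7.18.
First three modes:
  n=1: λ₁ = 2.23π²/1.0073² - 7.18 ≈ 14.511
  n=2: λ₂ = 8.92π²/1.0073² - 7.18 ≈ 79.585
  n=3: λ₃ = 20.07π²/1.0073² - 7.18 ≈ 188.042
Since 2.23π²/1.0073² ≈ 21.691 > 7.18, all λₙ > 0.
The n=1 mode decays slowest → dominates as t → ∞.
Asymptotic: φ ~ c₁ sin(πx/1.0073) e^{-λ₁t} with decay rate λ₁ ≈ 14.511.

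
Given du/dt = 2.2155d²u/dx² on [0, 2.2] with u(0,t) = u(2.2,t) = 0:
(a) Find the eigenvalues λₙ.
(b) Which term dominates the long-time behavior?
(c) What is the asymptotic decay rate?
Eigenvalues: λₙ = 2.2155n²π²/2.2².
First three modes:
  n=1: λ₁ = 2.2155π²/2.2² ≈ 4.518
  n=2: λ₂ = 8.862π²/2.2² ≈ 18.071 (4× faster decay)
  n=3: λ₃ = 19.9395π²/2.2² ≈ 40.66 (9× faster decay)
As t → ∞, higher modes decay exponentially faster. The n=1 mode dominates: u ~ c₁ sin(πx/2.2) e^{-λ₁t}.
Decay rate: λ₁ = 2.2155π²/2.2² ≈ 4.518.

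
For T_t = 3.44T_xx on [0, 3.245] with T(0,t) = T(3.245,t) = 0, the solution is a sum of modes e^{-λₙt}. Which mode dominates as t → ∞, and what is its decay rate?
Eigenvalues: λₙ = 3.44n²π²/3.245².
First three modes:
  n=1: λ₁ = 3.44π²/3.245² ≈ 3.224
  n=2: λ₂ = 13.76π²/3.245² ≈ 12.897 (4× faster decay)
  n=3: λ₃ = 30.96π²/3.245² ≈ 29.018 (9× faster decay)
As t → ∞, higher modes decay exponentially faster. The n=1 mode dominates: T ~ c₁ sin(πx/3.245) e^{-λ₁t}.
Decay rate: λ₁ = 3.44π²/3.245² ≈ 3.224.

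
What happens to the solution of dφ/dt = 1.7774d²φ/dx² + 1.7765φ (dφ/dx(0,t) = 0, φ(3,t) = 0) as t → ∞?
φ grows unboundedly. Reaction dominates diffusion (r=1.7765 > κπ²/(4L²)≈0.49); solution grows exponentially.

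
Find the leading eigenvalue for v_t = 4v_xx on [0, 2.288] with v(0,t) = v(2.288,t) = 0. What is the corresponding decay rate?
Eigenvalues: λₙ = 4n²π²/2.288².
First three modes:
  n=1: λ₁ = 4π²/2.288² ≈ 7.541
  n=2: λ₂ = 16π²/2.288² ≈ 30.165 (4× faster decay)
  n=3: λ₃ = 36π²/2.288² ≈ 67.872 (9× faster decay)
As t → ∞, higher modes decay exponentially faster. The n=1 mode dominates: v ~ c₁ sin(πx/2.288) e^{-λ₁t}.
Decay rate: λ₁ = 4π²/2.288² ≈ 7.541.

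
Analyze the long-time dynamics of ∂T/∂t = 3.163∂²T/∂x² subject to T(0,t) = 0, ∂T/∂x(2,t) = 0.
Long-time behavior: T → 0. Heat escapes through the Dirichlet boundary.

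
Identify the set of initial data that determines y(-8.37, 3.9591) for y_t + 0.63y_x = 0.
A single point: x = -10.864233. The characteristic through (-8.37, 3.9591) is x - 0.63t = const, so x = -8.37 - 0.63·3.9591 = -10.864233.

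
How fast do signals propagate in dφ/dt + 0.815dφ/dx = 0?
Speed = 0.815. Information travels along x - 0.815t = const (rightward).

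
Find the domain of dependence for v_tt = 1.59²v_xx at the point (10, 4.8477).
Domain of dependence: [2.292157, 17.707843]. Signals travel at speed 1.59, so data within |x - 10| ≤ 1.59·4.8477 = 7.707843 can reach the point.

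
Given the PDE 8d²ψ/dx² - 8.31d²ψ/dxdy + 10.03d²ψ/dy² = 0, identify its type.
The second-order coefficients are A = 8, B = -8.31, C = 10.03. Since B² - 4AC = -251.9039 < 0, this is an elliptic PDE.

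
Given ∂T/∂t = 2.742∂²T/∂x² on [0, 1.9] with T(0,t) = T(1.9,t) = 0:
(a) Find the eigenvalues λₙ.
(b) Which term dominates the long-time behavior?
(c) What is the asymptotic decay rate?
Eigenvalues: λₙ = 2.742n²π²/1.9².
First three modes:
  n=1: λ₁ = 2.742π²/1.9² ≈ 7.497
  n=2: λ₂ = 10.968π²/1.9² ≈ 29.986 (4× faster decay)
  n=3: λ₃ = 24.678π²/1.9² ≈ 67.469 (9× faster decay)
As t → ∞, higher modes decay exponentially faster. The n=1 mode dominates: T ~ c₁ sin(πx/1.9) e^{-λ₁t}.
Decay rate: λ₁ = 2.742π²/1.9² ≈ 7.497.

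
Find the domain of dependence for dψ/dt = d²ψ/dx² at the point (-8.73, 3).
The entire real line. The heat equation has infinite propagation speed: any initial disturbance instantly affects all points (though exponentially small far away).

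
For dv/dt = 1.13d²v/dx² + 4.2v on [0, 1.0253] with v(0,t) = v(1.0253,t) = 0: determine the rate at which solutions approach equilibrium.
Eigenvalues: λₙ = 1.13n²π²/1.0253² - 4.2.
First three modes:
  n=1: λ₁ = 1.13π²/1.0253² - 4.2 ≈ 6.409
  n=2: λ₂ = 4.52π²/1.0253² - 4.2 ≈ 38.236
  n=3: λ₃ = 10.17π²/1.0253² - 4.2 ≈ 91.281
Since 1.13π²/1.0253² ≈ 10.609 > 4.2, all λₙ > 0.
The n=1 mode decays slowest → dominates as t → ∞.
Asymptotic: v ~ c₁ sin(πx/1.0253) e^{-λ₁t} with decay rate λ₁ ≈ 6.409.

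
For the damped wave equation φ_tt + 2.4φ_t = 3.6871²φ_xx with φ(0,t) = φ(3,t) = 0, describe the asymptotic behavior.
φ → 0. Damping (γ=2.4) dissipates energy; oscillations decay exponentially.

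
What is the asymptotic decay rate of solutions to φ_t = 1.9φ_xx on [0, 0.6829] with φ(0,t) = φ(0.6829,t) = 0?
Eigenvalues: λₙ = 1.9n²π²/0.6829².
First three modes:
  n=1: λ₁ = 1.9π²/0.6829² ≈ 40.21
  n=2: λ₂ = 7.6π²/0.6829² ≈ 160.842 (4× faster decay)
  n=3: λ₃ = 17.1π²/0.6829² ≈ 361.894 (9× faster decay)
As t → ∞, higher modes decay exponentially faster. The n=1 mode dominates: φ ~ c₁ sin(πx/0.6829) e^{-λ₁t}.
Decay rate: λ₁ = 1.9π²/0.6829² ≈ 40.21.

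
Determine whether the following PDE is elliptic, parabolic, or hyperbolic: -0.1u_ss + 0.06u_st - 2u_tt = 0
Coefficients: A = -0.1, B = 0.06, C = -2. B² - 4AC = -0.7964, which is negative, so the equation is elliptic.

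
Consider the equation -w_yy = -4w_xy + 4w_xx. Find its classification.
Rewriting in standard form: -4w_xx + 4w_xy - w_yy = 0. Parabolic. (A = -4, B = 4, C = -1 gives B² - 4AC = 0.)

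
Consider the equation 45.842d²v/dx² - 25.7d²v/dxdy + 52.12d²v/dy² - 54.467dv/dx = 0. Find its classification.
Elliptic. (A = 45.842, B = -25.7, C = 52.12 gives B² - 4AC = -8896.65016.)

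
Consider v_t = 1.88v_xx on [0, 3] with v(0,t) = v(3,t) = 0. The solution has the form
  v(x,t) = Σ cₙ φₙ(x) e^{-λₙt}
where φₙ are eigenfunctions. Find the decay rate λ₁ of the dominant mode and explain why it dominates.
Eigenvalues: λₙ = 1.88n²π²/3².
First three modes:
  n=1: λ₁ = 1.88π²/3² ≈ 2.062
  n=2: λ₂ = 7.52π²/3² ≈ 8.247 (4× faster decay)
  n=3: λ₃ = 16.92π²/3² ≈ 18.555 (9× faster decay)
As t → ∞, higher modes decay exponentially faster. The n=1 mode dominates: v ~ c₁ sin(πx/3) e^{-λ₁t}.
Decay rate: λ₁ = 1.88π²/3² ≈ 2.062.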